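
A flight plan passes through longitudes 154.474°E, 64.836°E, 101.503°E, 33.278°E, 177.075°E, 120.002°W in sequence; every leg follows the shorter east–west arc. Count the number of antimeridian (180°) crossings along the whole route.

1

Leg 1: +154.474° → +64.836°, shortest Δλ = -89.638° (west) — does not cross 180°.
Leg 2: +64.836° → +101.503°, shortest Δλ = 36.667° (east) — does not cross 180°.
Leg 3: +101.503° → +33.278°, shortest Δλ = -68.225° (west) — does not cross 180°.
Leg 4: +33.278° → +177.075°, shortest Δλ = 143.797° (east) — does not cross 180°.
Leg 5: +177.075° → -120.002°, shortest Δλ = 62.923° (east) — crosses 180°.
Total crossings: 1.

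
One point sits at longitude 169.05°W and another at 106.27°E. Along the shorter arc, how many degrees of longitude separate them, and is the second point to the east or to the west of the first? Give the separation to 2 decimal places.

84.68° west

Raw difference: 106.27 − -169.05 = 275.32°.
Normalise into (−180°, 180°]: 275.32° − 360° = -84.68°.
Negative ⇒ the second point lies to the west; separation 84.68°.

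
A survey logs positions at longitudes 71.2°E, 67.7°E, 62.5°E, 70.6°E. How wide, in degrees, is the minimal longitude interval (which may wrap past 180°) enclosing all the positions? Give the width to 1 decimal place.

Sort the longitudes: +62.5°, +67.7°, +70.6°, +71.2°.
Eastward gaps between consecutive values (wrapping around): 5.2°, 2.9°, 0.6°, 351.3°.
Largest gap = 351.3° ⇒ minimal covering band is its complement: 360° − 351.3° = 8.7°.
Band runs from +62.5° eastward to +71.2°.

8.7°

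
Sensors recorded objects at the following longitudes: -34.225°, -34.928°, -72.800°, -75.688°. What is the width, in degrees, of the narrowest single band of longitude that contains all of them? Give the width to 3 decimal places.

41.463°

Sort the longitudes: -75.688°, -72.800°, -34.928°, -34.225°.
Eastward gaps between consecutive values (wrapping around): 2.888°, 37.872°, 0.703°, 318.537°.
Largest gap = 318.537° ⇒ minimal covering band is its complement: 360° − 318.537° = 41.463°.
Band runs from -75.688° eastward to -34.225°.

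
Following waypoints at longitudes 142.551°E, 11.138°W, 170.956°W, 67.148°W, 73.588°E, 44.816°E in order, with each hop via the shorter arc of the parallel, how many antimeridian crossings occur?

Leg 1: +142.551° → -11.138°, shortest Δλ = -153.689° (west) — does not cross 180°.
Leg 2: -11.138° → -170.956°, shortest Δλ = -159.818° (west) — does not cross 180°.
Leg 3: -170.956° → -67.148°, shortest Δλ = 103.808° (east) — does not cross 180°.
Leg 4: -67.148° → +73.588°, shortest Δλ = 140.736° (east) — does not cross 180°.
Leg 5: +73.588° → +44.816°, shortest Δλ = -28.772° (west) — does not cross 180°.
Total crossings: 0.

0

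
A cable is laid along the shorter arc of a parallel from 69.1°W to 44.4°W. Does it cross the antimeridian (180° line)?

Signed shortest Δλ = ((-44.4 − -69.1 + 180) mod 360) − 180 = 24.7°.
Going east by 24.7° from -69.1° reaches -44.4° without touching 180°.

No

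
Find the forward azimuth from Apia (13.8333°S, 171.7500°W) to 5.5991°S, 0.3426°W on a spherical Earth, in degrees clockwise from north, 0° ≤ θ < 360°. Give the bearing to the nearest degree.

Δλ = -0.3426 − -171.7500 = 171.4074°.
θ = atan2( sin Δλ · cos φ₂ , cos φ₁ · sin φ₂ − sin φ₁ · cos φ₂ · cos Δλ )
  = atan2(0.14869, -0.33002) = 155.746° → normalised to [0°, 360°): 155.746°.

156°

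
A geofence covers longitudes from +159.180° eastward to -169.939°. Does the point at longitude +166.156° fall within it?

Yes

Band width going east from +159.180° to -169.939°: ((-169.939 − 159.180) mod 360) = 30.881°.
Offset of +166.156° east of the west edge: ((166.156 − 159.180) mod 360) = 6.976°.
6.976° ≤ 30.881° ⇒ inside.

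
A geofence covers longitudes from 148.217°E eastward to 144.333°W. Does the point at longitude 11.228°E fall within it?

No

Band width going east from +148.217° to -144.333°: ((-144.333 − 148.217) mod 360) = 67.450°.
Offset of +11.228° east of the west edge: ((11.228 − 148.217) mod 360) = 223.011°.
223.011° > 67.450° ⇒ outside.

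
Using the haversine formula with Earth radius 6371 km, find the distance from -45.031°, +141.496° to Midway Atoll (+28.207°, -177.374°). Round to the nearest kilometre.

Δλ = -177.374 − 141.496 = -318.870°; wrapped into (−180°, 180°]: 41.130°.
Δφ = 28.207 − -45.031 = 73.238°.
a = sin²(Δφ/2) + cos φ₁ · cos φ₂ · sin²(Δλ/2) = 0.432649.
c = 2·atan2(√a, √(1−a)) = 1.43568 rad → d = 6371·c ≈ 9146.74 km.

9147 km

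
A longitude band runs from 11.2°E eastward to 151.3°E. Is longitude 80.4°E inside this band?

Yes

Band width going east from +11.2° to +151.3°: ((151.3 − 11.2) mod 360) = 140.1°.
Offset of +80.4° east of the west edge: ((80.4 − 11.2) mod 360) = 69.2°.
69.2° ≤ 140.1° ⇒ inside.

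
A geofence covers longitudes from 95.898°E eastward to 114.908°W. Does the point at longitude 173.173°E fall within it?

Yes

Band width going east from +95.898° to -114.908°: ((-114.908 − 95.898) mod 360) = 149.194°.
Offset of +173.173° east of the west edge: ((173.173 − 95.898) mod 360) = 77.275°.
77.275° ≤ 149.194° ⇒ inside.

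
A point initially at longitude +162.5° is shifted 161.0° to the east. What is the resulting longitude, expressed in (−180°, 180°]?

-36.5°

Start at +162.5°; shift +161.0° → +323.5°.
+323.5° lies outside (−180°, 180°]; subtract 360° → -36.5°.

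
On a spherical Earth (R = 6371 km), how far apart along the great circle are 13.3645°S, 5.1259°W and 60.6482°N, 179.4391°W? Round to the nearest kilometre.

Δλ = -179.4391 − -5.1259 = -174.3132°.
Δφ = 60.6482 − -13.3645 = 74.0127°.
a = sin²(Δφ/2) + cos φ₁ · cos φ₂ · sin²(Δλ/2) = 0.838011.
c = 2·atan2(√a, √(1−a)) = 2.31315 rad → d = 6371·c ≈ 14737.06 km.

14737 km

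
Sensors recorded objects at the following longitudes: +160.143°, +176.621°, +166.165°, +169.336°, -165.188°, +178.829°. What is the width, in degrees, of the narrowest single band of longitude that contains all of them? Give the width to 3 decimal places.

Sort the longitudes: -165.188°, +160.143°, +166.165°, +169.336°, +176.621°, +178.829°.
Eastward gaps between consecutive values (wrapping around): 325.331°, 6.022°, 3.171°, 7.285°, 2.208°, 15.983°.
Largest gap = 325.331° ⇒ minimal covering band is its complement: 360° − 325.331° = 34.669°.
Band runs from +160.143° eastward to -165.188°, crossing the antimeridian.

34.669°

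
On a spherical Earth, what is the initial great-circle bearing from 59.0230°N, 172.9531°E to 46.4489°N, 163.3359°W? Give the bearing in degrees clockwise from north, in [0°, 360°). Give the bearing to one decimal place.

Δλ = -163.3359 − 172.9531 = -336.2890°; wrapped into (−180°, 180°]: 23.7110°.
θ = atan2( sin Δλ · cos φ₂ , cos φ₁ · sin φ₂ − sin φ₁ · cos φ₂ · cos Δλ )
  = atan2(0.27706, -0.16784) = 121.206° → normalised to [0°, 360°): 121.206°.

121.2°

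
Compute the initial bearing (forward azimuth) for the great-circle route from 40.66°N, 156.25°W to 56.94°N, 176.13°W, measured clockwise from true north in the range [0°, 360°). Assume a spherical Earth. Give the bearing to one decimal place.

328.4°

Δλ = -176.13 − -156.25 = -19.88°.
θ = atan2( sin Δλ · cos φ₂ , cos φ₁ · sin φ₂ − sin φ₁ · cos φ₂ · cos Δλ )
  = atan2(-0.18550, 0.30151) = -31.602° → normalised to [0°, 360°): 328.398°.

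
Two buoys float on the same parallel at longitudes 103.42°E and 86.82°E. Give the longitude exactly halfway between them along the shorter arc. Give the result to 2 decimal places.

95.12°E

Signed shortest Δλ from +103.42° to +86.82° is -16.60°.
Midpoint longitude = +103.42° + (-16.60°)/2 = +103.42° − 8.30° = +95.12°.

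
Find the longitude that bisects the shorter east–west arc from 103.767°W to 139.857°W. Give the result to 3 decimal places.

Signed shortest Δλ from -103.767° to -139.857° is -36.090°.
Midpoint longitude = -103.767° + (-36.090°)/2 = -103.767° − 18.045° = -121.812°.

121.812°W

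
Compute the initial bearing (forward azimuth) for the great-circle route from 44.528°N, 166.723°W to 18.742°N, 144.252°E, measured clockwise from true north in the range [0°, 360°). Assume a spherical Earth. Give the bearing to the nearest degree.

254°

Δλ = 144.252 − -166.723 = 310.975°; wrapped into (−180°, 180°]: -49.025°.
θ = atan2( sin Δλ · cos φ₂ , cos φ₁ · sin φ₂ − sin φ₁ · cos φ₂ · cos Δλ )
  = atan2(-0.71496, -0.20639) = -106.102° → normalised to [0°, 360°): 253.898°.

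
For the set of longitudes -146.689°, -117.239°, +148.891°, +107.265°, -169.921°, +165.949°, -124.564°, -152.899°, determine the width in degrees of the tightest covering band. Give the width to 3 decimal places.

135.496°

Sort the longitudes: -169.921°, -152.899°, -146.689°, -124.564°, -117.239°, +107.265°, +148.891°, +165.949°.
Eastward gaps between consecutive values (wrapping around): 17.022°, 6.210°, 22.125°, 7.325°, 224.504°, 41.626°, 17.058°, 24.130°.
Largest gap = 224.504° ⇒ minimal covering band is its complement: 360° − 224.504° = 135.496°.
Band runs from +107.265° eastward to -117.239°, crossing the antimeridian.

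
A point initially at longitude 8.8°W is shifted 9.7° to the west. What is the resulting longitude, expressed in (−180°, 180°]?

Start at -8.8°; shift −9.7° → -18.5°.
-18.5° already lies in (−180°, 180°].

18.5°W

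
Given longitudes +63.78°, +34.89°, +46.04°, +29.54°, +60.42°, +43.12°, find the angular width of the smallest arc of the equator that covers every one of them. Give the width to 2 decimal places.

34.24°

Sort the longitudes: +29.54°, +34.89°, +43.12°, +46.04°, +60.42°, +63.78°.
Eastward gaps between consecutive values (wrapping around): 5.35°, 8.23°, 2.92°, 14.38°, 3.36°, 325.76°.
Largest gap = 325.76° ⇒ minimal covering band is its complement: 360° − 325.76° = 34.24°.
Band runs from +29.54° eastward to +63.78°.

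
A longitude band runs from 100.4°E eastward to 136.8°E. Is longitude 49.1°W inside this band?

Band width going east from +100.4° to +136.8°: ((136.8 − 100.4) mod 360) = 36.4°.
Offset of -49.1° east of the west edge: ((-49.1 − 100.4) mod 360) = 210.5°.
210.5° > 36.4° ⇒ outside.

No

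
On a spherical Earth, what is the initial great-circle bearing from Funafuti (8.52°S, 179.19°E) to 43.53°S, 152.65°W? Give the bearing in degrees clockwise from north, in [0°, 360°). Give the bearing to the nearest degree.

Δλ = -152.65 − 179.19 = -331.84°; wrapped into (−180°, 180°]: 28.16°.
θ = atan2( sin Δλ · cos φ₂ , cos φ₁ · sin φ₂ − sin φ₁ · cos φ₂ · cos Δλ )
  = atan2(0.34216, -0.58643) = 149.738° → normalised to [0°, 360°): 149.738°.

150°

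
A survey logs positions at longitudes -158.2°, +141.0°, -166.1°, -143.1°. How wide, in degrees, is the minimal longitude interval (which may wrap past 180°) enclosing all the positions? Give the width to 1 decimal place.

Sort the longitudes: -166.1°, -158.2°, -143.1°, +141.0°.
Eastward gaps between consecutive values (wrapping around): 7.9°, 15.1°, 284.1°, 52.9°.
Largest gap = 284.1° ⇒ minimal covering band is its complement: 360° − 284.1° = 75.9°.
Band runs from +141.0° eastward to -143.1°, crossing the antimeridian.

75.9°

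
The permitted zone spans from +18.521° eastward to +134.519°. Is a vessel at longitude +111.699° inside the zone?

Yes

Band width going east from +18.521° to +134.519°: ((134.519 − 18.521) mod 360) = 115.998°.
Offset of +111.699° east of the west edge: ((111.699 − 18.521) mod 360) = 93.178°.
93.178° ≤ 115.998° ⇒ inside.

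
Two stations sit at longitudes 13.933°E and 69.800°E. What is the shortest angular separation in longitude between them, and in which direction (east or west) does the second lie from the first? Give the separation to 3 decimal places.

55.867° east

Raw difference: 69.800 − 13.933 = 55.867°.
Normalise into (−180°, 180°]: 55.867° stays 55.867°.
Positive ⇒ the second point lies to the east; separation 55.867°.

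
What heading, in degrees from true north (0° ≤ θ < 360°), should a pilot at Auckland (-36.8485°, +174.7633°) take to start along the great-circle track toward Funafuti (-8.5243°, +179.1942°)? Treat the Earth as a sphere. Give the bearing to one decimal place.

9.2°

Δλ = 179.1942 − 174.7633 = 4.4309°.
θ = atan2( sin Δλ · cos φ₂ , cos φ₁ · sin φ₂ − sin φ₁ · cos φ₂ · cos Δλ )
  = atan2(0.07640, 0.47269) = 9.182° → normalised to [0°, 360°): 9.182°.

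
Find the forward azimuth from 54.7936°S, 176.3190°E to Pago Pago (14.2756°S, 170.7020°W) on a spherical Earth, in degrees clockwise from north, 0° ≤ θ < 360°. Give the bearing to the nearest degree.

19°

Δλ = -170.7020 − 176.3190 = -347.0210°; wrapped into (−180°, 180°]: 12.9790°.
θ = atan2( sin Δλ · cos φ₂ , cos φ₁ · sin φ₂ − sin φ₁ · cos φ₂ · cos Δλ )
  = atan2(0.21766, 0.62946) = 19.075° → normalised to [0°, 360°): 19.075°.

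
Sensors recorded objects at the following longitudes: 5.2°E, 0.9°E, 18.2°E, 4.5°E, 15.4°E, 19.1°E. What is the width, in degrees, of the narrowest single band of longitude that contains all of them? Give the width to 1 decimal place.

18.2°

Sort the longitudes: +0.9°, +4.5°, +5.2°, +15.4°, +18.2°, +19.1°.
Eastward gaps between consecutive values (wrapping around): 3.6°, 0.7°, 10.2°, 2.8°, 0.9°, 341.8°.
Largest gap = 341.8° ⇒ minimal covering band is its complement: 360° − 341.8° = 18.2°.
Band runs from +0.9° eastward to +19.1°.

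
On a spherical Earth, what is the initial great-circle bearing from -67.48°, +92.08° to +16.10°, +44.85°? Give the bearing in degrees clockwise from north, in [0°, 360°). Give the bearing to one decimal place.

315.1°

Δλ = 44.85 − 92.08 = -47.23°.
θ = atan2( sin Δλ · cos φ₂ , cos φ₁ · sin φ₂ − sin φ₁ · cos φ₂ · cos Δλ )
  = atan2(-0.70529, 0.70889) = -44.854° → normalised to [0°, 360°): 315.146°.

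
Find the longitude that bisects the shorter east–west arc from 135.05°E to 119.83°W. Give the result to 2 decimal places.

Signed shortest Δλ from +135.05° to -119.83° is +105.12°.
Midpoint longitude = +135.05° + (+105.12°)/2 = +135.05° + 52.56° = +187.61°.
Normalise into (−180°, 180°]: -172.39°.
(The naïve average (+135.05 + -119.83)/2 = 7.61° is on the wrong side of the globe.)

172.39°W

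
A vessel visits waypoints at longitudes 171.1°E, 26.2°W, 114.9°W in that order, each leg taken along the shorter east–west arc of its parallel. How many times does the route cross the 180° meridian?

1

Leg 1: +171.1° → -26.2°, shortest Δλ = 162.7° (east) — crosses 180°.
Leg 2: -26.2° → -114.9°, shortest Δλ = -88.7° (west) — does not cross 180°.
Total crossings: 1.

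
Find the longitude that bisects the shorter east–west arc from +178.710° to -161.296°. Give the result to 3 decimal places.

Signed shortest Δλ from +178.710° to -161.296° is +19.994°.
Midpoint longitude = +178.710° + (+19.994°)/2 = +178.710° + 9.997° = +188.707°.
Normalise into (−180°, 180°]: -171.293°.
(The naïve average (+178.710 + -161.296)/2 = 8.707° is on the wrong side of the globe.)

-171.293°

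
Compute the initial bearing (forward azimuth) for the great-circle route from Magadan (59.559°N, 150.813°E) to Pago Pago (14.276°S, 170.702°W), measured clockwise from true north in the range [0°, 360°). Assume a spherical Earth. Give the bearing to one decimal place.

Δλ = -170.702 − 150.813 = -321.515°; wrapped into (−180°, 180°]: 38.485°.
θ = atan2( sin Δλ · cos φ₂ , cos φ₁ · sin φ₂ − sin φ₁ · cos φ₂ · cos Δλ )
  = atan2(0.60309, -0.77896) = 142.252° → normalised to [0°, 360°): 142.252°.

142.3°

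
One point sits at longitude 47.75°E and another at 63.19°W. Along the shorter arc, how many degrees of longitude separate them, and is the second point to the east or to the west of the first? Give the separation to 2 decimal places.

110.94° west

Raw difference: -63.19 − 47.75 = -110.94°.
Normalise into (−180°, 180°]: -110.94° stays -110.94°.
Negative ⇒ the second point lies to the west; separation 110.94°.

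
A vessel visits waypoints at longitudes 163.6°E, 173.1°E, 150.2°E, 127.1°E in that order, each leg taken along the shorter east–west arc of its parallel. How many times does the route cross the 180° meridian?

Leg 1: +163.6° → +173.1°, shortest Δλ = 9.5° (east) — does not cross 180°.
Leg 2: +173.1° → +150.2°, shortest Δλ = -22.9° (west) — does not cross 180°.
Leg 3: +150.2° → +127.1°, shortest Δλ = -23.1° (west) — does not cross 180°.
Total crossings: 0.

0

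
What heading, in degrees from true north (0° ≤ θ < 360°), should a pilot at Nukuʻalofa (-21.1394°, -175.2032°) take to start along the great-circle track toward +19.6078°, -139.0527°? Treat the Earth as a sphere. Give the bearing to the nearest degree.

43°

Δλ = -139.0527 − -175.2032 = 36.1505°.
θ = atan2( sin Δλ · cos φ₂ , cos φ₁ · sin φ₂ − sin φ₁ · cos φ₂ · cos Δλ )
  = atan2(0.55570, 0.58732) = 43.416° → normalised to [0°, 360°): 43.416°.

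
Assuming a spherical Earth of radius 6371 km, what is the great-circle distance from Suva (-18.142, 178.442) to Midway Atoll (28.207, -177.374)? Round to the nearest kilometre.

5173 km

Δλ = -177.374 − 178.442 = -355.816°; wrapped into (−180°, 180°]: 4.184°.
Δφ = 28.207 − -18.142 = 46.349°.
a = sin²(Δφ/2) + cos φ₁ · cos φ₂ · sin²(Δλ/2) = 0.155984.
c = 2·atan2(√a, √(1−a)) = 0.81202 rad → d = 6371·c ≈ 5173.40 km.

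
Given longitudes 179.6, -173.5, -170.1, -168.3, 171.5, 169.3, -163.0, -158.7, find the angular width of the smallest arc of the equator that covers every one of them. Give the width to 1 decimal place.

32.0°

Sort the longitudes: -173.5°, -170.1°, -168.3°, -163.0°, -158.7°, +169.3°, +171.5°, +179.6°.
Eastward gaps between consecutive values (wrapping around): 3.4°, 1.8°, 5.3°, 4.3°, 328.0°, 2.2°, 8.1°, 6.9°.
Largest gap = 328.0° ⇒ minimal covering band is its complement: 360° − 328.0° = 32.0°.
Band runs from +169.3° eastward to -158.7°, crossing the antimeridian.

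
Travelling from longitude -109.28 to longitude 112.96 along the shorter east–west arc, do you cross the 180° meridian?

Naïve |112.96 − -109.28| = 222.24° > 180°, so the shorter arc goes the other way round — across 180°.
Signed shortest Δλ = ((112.96 − -109.28 + 180) mod 360) − 180 = -137.76°.
Going west by 137.76° from -109.28° passes through 180° before reaching +112.96°.

Yes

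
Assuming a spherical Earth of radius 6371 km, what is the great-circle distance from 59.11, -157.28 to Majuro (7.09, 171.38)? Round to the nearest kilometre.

Δλ = 171.38 − -157.28 = 328.66°; wrapped into (−180°, 180°]: -31.34°.
Δφ = 7.09 − 59.11 = -52.02°.
a = sin²(Δφ/2) + cos φ₁ · cos φ₂ · sin²(Δλ/2) = 0.229473.
c = 2·atan2(√a, √(1−a)) = 0.99911 rad → d = 6371·c ≈ 6365.31 km.

6365 km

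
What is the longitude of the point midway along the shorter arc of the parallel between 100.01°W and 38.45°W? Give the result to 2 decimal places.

69.23°W

Signed shortest Δλ from -100.01° to -38.45° is +61.56°.
Midpoint longitude = -100.01° + (+61.56°)/2 = -100.01° + 30.78° = -69.23°.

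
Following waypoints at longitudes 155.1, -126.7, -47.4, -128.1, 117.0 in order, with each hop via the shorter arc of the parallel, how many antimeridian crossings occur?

2

Leg 1: +155.1° → -126.7°, shortest Δλ = 78.2° (east) — crosses 180°.
Leg 2: -126.7° → -47.4°, shortest Δλ = 79.3° (east) — does not cross 180°.
Leg 3: -47.4° → -128.1°, shortest Δλ = -80.7° (west) — does not cross 180°.
Leg 4: -128.1° → +117.0°, shortest Δλ = -114.9° (west) — crosses 180°.
Total crossings: 2.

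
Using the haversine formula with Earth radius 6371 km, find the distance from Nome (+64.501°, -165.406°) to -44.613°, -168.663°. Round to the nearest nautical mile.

6553 nmi

Δλ = -168.663 − -165.406 = -3.257°.
Δφ = -44.613 − 64.501 = -109.114°.
a = sin²(Δφ/2) + cos φ₁ · cos φ₂ · sin²(Δλ/2) = 0.663972.
c = 2·atan2(√a, √(1−a)) = 1.90492 rad → d = 6371·c ≈ 12136.26 km ≈ 6553.06 nmi.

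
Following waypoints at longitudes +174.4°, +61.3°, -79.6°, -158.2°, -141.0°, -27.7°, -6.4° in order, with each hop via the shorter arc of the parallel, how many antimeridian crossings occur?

Leg 1: +174.4° → +61.3°, shortest Δλ = -113.1° (west) — does not cross 180°.
Leg 2: +61.3° → -79.6°, shortest Δλ = -140.9° (west) — does not cross 180°.
Leg 3: -79.6° → -158.2°, shortest Δλ = -78.6° (west) — does not cross 180°.
Leg 4: -158.2° → -141.0°, shortest Δλ = 17.2° (east) — does not cross 180°.
Leg 5: -141.0° → -27.7°, shortest Δλ = 113.3° (east) — does not cross 180°.
Leg 6: -27.7° → -6.4°, shortest Δλ = 21.3° (east) — does not cross 180°.
Total crossings: 0.

0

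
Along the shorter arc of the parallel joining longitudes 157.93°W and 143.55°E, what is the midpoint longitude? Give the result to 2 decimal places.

Signed shortest Δλ from -157.93° to +143.55° is -58.52°.
Midpoint longitude = -157.93° + (-58.52°)/2 = -157.93° − 29.26° = -187.19°.
Normalise into (−180°, 180°]: +172.81°.
(The naïve average (-157.93 + +143.55)/2 = -7.19° is on the wrong side of the globe.)

172.81°E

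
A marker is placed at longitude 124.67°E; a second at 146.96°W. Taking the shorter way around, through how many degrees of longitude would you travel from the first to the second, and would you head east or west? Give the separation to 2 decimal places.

88.37° east

Raw difference: -146.96 − 124.67 = -271.63°.
Normalise into (−180°, 180°]: -271.63° + 360° = 88.37°.
Positive ⇒ the second point lies to the east; separation 88.37°.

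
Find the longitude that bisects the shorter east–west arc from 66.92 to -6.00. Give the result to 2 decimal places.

+30.46°

Signed shortest Δλ from +66.92° to -6.00° is -72.92°.
Midpoint longitude = +66.92° + (-72.92°)/2 = +66.92° − 36.46° = +30.46°.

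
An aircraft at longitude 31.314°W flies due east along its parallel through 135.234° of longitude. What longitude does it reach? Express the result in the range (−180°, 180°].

103.920°E

Start at -31.314°; shift +135.234° → +103.920°.
+103.920° already lies in (−180°, 180°].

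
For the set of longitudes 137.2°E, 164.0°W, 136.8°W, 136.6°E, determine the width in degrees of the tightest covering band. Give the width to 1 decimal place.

Sort the longitudes: -164.0°, -136.8°, +136.6°, +137.2°.
Eastward gaps between consecutive values (wrapping around): 27.2°, 273.4°, 0.6°, 58.8°.
Largest gap = 273.4° ⇒ minimal covering band is its complement: 360° − 273.4° = 86.6°.
Band runs from +136.6° eastward to -136.8°, crossing the antimeridian.

86.6°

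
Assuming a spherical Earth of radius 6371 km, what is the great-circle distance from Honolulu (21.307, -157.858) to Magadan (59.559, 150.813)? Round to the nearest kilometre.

5842 km

Δλ = 150.813 − -157.858 = 308.671°; wrapped into (−180°, 180°]: -51.329°.
Δφ = 59.559 − 21.307 = 38.252°.
a = sin²(Δφ/2) + cos φ₁ · cos φ₂ · sin²(Δλ/2) = 0.195892.
c = 2·atan2(√a, √(1−a)) = 0.91699 rad → d = 6371·c ≈ 5842.11 km.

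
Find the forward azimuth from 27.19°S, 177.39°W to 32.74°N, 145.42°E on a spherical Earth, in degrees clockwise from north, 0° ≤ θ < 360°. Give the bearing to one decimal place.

Δλ = 145.42 − -177.39 = 322.81°; wrapped into (−180°, 180°]: -37.19°.
θ = atan2( sin Δλ · cos φ₂ , cos φ₁ · sin φ₂ − sin φ₁ · cos φ₂ · cos Δλ )
  = atan2(-0.50843, 0.78725) = -32.856° → normalised to [0°, 360°): 327.144°.

327.1°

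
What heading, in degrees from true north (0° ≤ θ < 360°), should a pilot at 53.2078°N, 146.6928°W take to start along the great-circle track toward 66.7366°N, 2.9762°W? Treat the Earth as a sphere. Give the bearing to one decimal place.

16.2°

Δλ = -2.9762 − -146.6928 = 143.7166°.
θ = atan2( sin Δλ · cos φ₂ , cos φ₁ · sin φ₂ − sin φ₁ · cos φ₂ · cos Δλ )
  = atan2(0.23373, 0.80518) = 16.187° → normalised to [0°, 360°): 16.187°.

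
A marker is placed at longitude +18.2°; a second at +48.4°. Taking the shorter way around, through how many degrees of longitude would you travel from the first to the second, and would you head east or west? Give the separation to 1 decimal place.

30.2° east

Raw difference: 48.4 − 18.2 = 30.2°.
Normalise into (−180°, 180°]: 30.2° stays 30.2°.
Positive ⇒ the second point lies to the east; separation 30.2°.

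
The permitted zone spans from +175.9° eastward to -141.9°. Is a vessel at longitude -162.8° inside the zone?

Yes

Band width going east from +175.9° to -141.9°: ((-141.9 − 175.9) mod 360) = 42.2°.
Offset of -162.8° east of the west edge: ((-162.8 − 175.9) mod 360) = 21.3°.
21.3° ≤ 42.2° ⇒ inside.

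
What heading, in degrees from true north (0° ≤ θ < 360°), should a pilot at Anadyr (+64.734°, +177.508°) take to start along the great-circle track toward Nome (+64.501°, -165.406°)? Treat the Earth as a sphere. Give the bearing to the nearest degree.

84°

Δλ = -165.406 − 177.508 = -342.914°; wrapped into (−180°, 180°]: 17.086°.
θ = atan2( sin Δλ · cos φ₂ , cos φ₁ · sin φ₂ − sin φ₁ · cos φ₂ · cos Δλ )
  = atan2(0.12648, 0.01312) = 84.080° → normalised to [0°, 360°): 84.080°.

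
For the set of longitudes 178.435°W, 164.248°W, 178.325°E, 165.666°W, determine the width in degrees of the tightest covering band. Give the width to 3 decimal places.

17.427°

Sort the longitudes: -178.435°, -165.666°, -164.248°, +178.325°.
Eastward gaps between consecutive values (wrapping around): 12.769°, 1.418°, 342.573°, 3.240°.
Largest gap = 342.573° ⇒ minimal covering band is its complement: 360° − 342.573° = 17.427°.
Band runs from +178.325° eastward to -164.248°, crossing the antimeridian.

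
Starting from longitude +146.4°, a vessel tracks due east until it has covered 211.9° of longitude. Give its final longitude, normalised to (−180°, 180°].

Start at +146.4°; shift +211.9° → +358.3°.
+358.3° lies outside (−180°, 180°]; subtract 360° → -1.7°.

-1.7°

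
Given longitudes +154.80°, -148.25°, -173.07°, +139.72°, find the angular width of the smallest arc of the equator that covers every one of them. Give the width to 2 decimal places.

72.03°

Sort the longitudes: -173.07°, -148.25°, +139.72°, +154.80°.
Eastward gaps between consecutive values (wrapping around): 24.82°, 287.97°, 15.08°, 32.13°.
Largest gap = 287.97° ⇒ minimal covering band is its complement: 360° − 287.97° = 72.03°.
Band runs from +139.72° eastward to -148.25°, crossing the antimeridian.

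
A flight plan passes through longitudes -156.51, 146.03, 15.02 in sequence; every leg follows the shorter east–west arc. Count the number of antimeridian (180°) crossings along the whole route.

Leg 1: -156.51° → +146.03°, shortest Δλ = -57.46° (west) — crosses 180°.
Leg 2: +146.03° → +15.02°, shortest Δλ = -131.01° (west) — does not cross 180°.
Total crossings: 1.

1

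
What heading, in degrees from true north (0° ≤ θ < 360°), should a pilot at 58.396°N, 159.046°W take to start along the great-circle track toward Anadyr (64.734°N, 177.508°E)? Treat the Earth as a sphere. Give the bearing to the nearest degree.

Δλ = 177.508 − -159.046 = 336.554°; wrapped into (−180°, 180°]: -23.446°.
θ = atan2( sin Δλ · cos φ₂ , cos φ₁ · sin φ₂ − sin φ₁ · cos φ₂ · cos Δλ )
  = atan2(-0.16983, 0.14041) = -50.417° → normalised to [0°, 360°): 309.583°.

310°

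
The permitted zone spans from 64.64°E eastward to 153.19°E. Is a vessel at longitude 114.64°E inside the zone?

Yes

Band width going east from +64.64° to +153.19°: ((153.19 − 64.64) mod 360) = 88.55°.
Offset of +114.64° east of the west edge: ((114.64 − 64.64) mod 360) = 50.00°.
50.00° ≤ 88.55° ⇒ inside.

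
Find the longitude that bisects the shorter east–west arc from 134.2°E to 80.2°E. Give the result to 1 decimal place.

Signed shortest Δλ from +134.2° to +80.2° is -54.0°.
Midpoint longitude = +134.2° + (-54.0°)/2 = +134.2° − 27.0° = +107.2°.

107.2°E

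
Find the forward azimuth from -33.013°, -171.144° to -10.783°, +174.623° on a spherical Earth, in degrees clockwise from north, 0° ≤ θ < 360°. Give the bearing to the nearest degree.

Δλ = 174.623 − -171.144 = 345.767°; wrapped into (−180°, 180°]: -14.233°.
θ = atan2( sin Δλ · cos φ₂ , cos φ₁ · sin φ₂ − sin φ₁ · cos φ₂ · cos Δλ )
  = atan2(-0.24152, 0.36190) = -33.719° → normalised to [0°, 360°): 326.281°.

326°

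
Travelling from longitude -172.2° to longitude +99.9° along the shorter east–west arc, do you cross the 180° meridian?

Yes

Naïve |99.9 − -172.2| = 272.1° > 180°, so the shorter arc goes the other way round — across 180°.
Signed shortest Δλ = ((99.9 − -172.2 + 180) mod 360) − 180 = -87.9°.
Going west by 87.9° from -172.2° passes through 180° before reaching +99.9°.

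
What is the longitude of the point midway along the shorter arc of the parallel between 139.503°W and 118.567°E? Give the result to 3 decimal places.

Signed shortest Δλ from -139.503° to +118.567° is -101.930°.
Midpoint longitude = -139.503° + (-101.930°)/2 = -139.503° − 50.965° = -190.468°.
Normalise into (−180°, 180°]: +169.532°.
(The naïve average (-139.503 + +118.567)/2 = -10.468° is on the wrong side of the globe.)

169.532°E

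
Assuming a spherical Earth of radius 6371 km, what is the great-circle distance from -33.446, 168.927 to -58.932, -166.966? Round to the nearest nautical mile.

1807 nmi

Δλ = -166.966 − 168.927 = -335.893°; wrapped into (−180°, 180°]: 24.107°.
Δφ = -58.932 − -33.446 = -25.486°.
a = sin²(Δφ/2) + cos φ₁ · cos φ₂ · sin²(Δλ/2) = 0.067432.
c = 2·atan2(√a, √(1−a)) = 0.52538 rad → d = 6371·c ≈ 3347.17 km ≈ 1807.33 nmi.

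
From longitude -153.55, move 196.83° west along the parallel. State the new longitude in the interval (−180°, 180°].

+9.62°

Start at -153.55°; shift −196.83° → -350.38°.
-350.38° lies outside (−180°, 180°]; add 360° → +9.62°.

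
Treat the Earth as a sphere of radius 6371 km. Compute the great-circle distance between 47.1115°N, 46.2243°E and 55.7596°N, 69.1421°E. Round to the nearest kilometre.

1844 km

Δλ = 69.1421 − 46.2243 = 22.9178°.
Δφ = 55.7596 − 47.1115 = 8.6481°.
a = sin²(Δφ/2) + cos φ₁ · cos φ₂ · sin²(Δλ/2) = 0.020798.
c = 2·atan2(√a, √(1−a)) = 0.28944 rad → d = 6371·c ≈ 1844.04 km.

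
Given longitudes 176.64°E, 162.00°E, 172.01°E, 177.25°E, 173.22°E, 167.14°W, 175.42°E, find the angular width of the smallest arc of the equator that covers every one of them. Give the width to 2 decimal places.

Sort the longitudes: -167.14°, +162.00°, +172.01°, +173.22°, +175.42°, +176.64°, +177.25°.
Eastward gaps between consecutive values (wrapping around): 329.14°, 10.01°, 1.21°, 2.20°, 1.22°, 0.61°, 15.61°.
Largest gap = 329.14° ⇒ minimal covering band is its complement: 360° − 329.14° = 30.86°.
Band runs from +162.00° eastward to -167.14°, crossing the antimeridian.

30.86°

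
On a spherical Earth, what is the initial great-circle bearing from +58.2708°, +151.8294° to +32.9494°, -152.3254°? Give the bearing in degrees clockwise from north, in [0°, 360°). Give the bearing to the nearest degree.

Δλ = -152.3254 − 151.8294 = -304.1548°; wrapped into (−180°, 180°]: 55.8452°.
θ = atan2( sin Δλ · cos φ₂ , cos φ₁ · sin φ₂ − sin φ₁ · cos φ₂ · cos Δλ )
  = atan2(0.69442, -0.11467) = 99.377° → normalised to [0°, 360°): 99.377°.

99°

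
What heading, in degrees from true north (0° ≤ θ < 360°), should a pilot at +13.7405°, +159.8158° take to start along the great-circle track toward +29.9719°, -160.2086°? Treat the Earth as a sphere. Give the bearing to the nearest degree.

60°

Δλ = -160.2086 − 159.8158 = -320.0244°; wrapped into (−180°, 180°]: 39.9756°.
θ = atan2( sin Δλ · cos φ₂ , cos φ₁ · sin φ₂ − sin φ₁ · cos φ₂ · cos Δλ )
  = atan2(0.55655, 0.32760) = 59.518° → normalised to [0°, 360°): 59.518°.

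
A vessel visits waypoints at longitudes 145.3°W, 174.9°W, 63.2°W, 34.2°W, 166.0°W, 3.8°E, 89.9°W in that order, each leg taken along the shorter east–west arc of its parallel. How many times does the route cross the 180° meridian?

0

Leg 1: -145.3° → -174.9°, shortest Δλ = -29.6° (west) — does not cross 180°.
Leg 2: -174.9° → -63.2°, shortest Δλ = 111.7° (east) — does not cross 180°.
Leg 3: -63.2° → -34.2°, shortest Δλ = 29.0° (east) — does not cross 180°.
Leg 4: -34.2° → -166.0°, shortest Δλ = -131.8° (west) — does not cross 180°.
Leg 5: -166.0° → +3.8°, shortest Δλ = 169.8° (east) — does not cross 180°.
Leg 6: +3.8° → -89.9°, shortest Δλ = -93.7° (west) — does not cross 180°.
Total crossings: 0.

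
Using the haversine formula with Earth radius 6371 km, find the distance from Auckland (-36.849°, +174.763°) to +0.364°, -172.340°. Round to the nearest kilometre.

4346 km

Δλ = -172.340 − 174.763 = -347.103°; wrapped into (−180°, 180°]: 12.897°.
Δφ = 0.364 − -36.849 = 37.213°.
a = sin²(Δφ/2) + cos φ₁ · cos φ₂ · sin²(Δλ/2) = 0.111897.
c = 2·atan2(√a, √(1−a)) = 0.68217 rad → d = 6371·c ≈ 4346.11 km.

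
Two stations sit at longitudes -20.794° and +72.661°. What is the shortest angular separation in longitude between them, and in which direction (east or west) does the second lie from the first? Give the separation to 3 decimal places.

Raw difference: 72.661 − -20.794 = 93.455°.
Normalise into (−180°, 180°]: 93.455° stays 93.455°.
Positive ⇒ the second point lies to the east; separation 93.455°.

93.455° east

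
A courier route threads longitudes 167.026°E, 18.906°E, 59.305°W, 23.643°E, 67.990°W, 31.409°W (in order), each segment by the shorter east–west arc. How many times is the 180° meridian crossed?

0

Leg 1: +167.026° → +18.906°, shortest Δλ = -148.12° (west) — does not cross 180°.
Leg 2: +18.906° → -59.305°, shortest Δλ = -78.211° (west) — does not cross 180°.
Leg 3: -59.305° → +23.643°, shortest Δλ = 82.948° (east) — does not cross 180°.
Leg 4: +23.643° → -67.990°, shortest Δλ = -91.633° (west) — does not cross 180°.
Leg 5: -67.990° → -31.409°, shortest Δλ = 36.581° (east) — does not cross 180°.
Total crossings: 0.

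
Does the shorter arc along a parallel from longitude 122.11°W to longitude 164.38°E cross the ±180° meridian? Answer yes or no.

Yes

Naïve |164.38 − -122.11| = 286.49° > 180°, so the shorter arc goes the other way round — across 180°.
Signed shortest Δλ = ((164.38 − -122.11 + 180) mod 360) − 180 = -73.51°.
Going west by 73.51° from -122.11° passes through 180° before reaching +164.38°.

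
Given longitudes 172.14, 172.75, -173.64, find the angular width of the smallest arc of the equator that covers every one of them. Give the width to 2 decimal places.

Sort the longitudes: -173.64°, +172.14°, +172.75°.
Eastward gaps between consecutive values (wrapping around): 345.78°, 0.61°, 13.61°.
Largest gap = 345.78° ⇒ minimal covering band is its complement: 360° − 345.78° = 14.22°.
Band runs from +172.14° eastward to -173.64°, crossing the antimeridian.

14.22°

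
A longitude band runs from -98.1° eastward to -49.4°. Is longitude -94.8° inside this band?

Band width going east from -98.1° to -49.4°: ((-49.4 − -98.1) mod 360) = 48.7°.
Offset of -94.8° east of the west edge: ((-94.8 − -98.1) mod 360) = 3.3°.
3.3° ≤ 48.7° ⇒ inside.

Yes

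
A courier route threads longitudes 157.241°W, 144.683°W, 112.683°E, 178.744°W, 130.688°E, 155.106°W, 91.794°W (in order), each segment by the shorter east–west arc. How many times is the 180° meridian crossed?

Leg 1: -157.241° → -144.683°, shortest Δλ = 12.558° (east) — does not cross 180°.
Leg 2: -144.683° → +112.683°, shortest Δλ = -102.634° (west) — crosses 180°.
Leg 3: +112.683° → -178.744°, shortest Δλ = 68.573° (east) — crosses 180°.
Leg 4: -178.744° → +130.688°, shortest Δλ = -50.568° (west) — crosses 180°.
Leg 5: +130.688° → -155.106°, shortest Δλ = 74.206° (east) — crosses 180°.
Leg 6: -155.106° → -91.794°, shortest Δλ = 63.312° (east) — does not cross 180°.
Total crossings: 4.

4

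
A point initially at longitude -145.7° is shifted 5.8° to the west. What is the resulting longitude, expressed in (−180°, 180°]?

-151.5°

Start at -145.7°; shift −5.8° → -151.5°.
-151.5° already lies in (−180°, 180°].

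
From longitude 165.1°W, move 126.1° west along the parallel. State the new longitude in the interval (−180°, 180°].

68.8°E

Start at -165.1°; shift −126.1° → -291.2°.
-291.2° lies outside (−180°, 180°]; add 360° → +68.8°.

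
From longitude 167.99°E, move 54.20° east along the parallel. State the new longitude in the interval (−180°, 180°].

137.81°W

Start at +167.99°; shift +54.20° → +222.19°.
+222.19° lies outside (−180°, 180°]; subtract 360° → -137.81°.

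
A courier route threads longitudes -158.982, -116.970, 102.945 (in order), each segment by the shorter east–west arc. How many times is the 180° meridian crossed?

1

Leg 1: -158.982° → -116.970°, shortest Δλ = 42.012° (east) — does not cross 180°.
Leg 2: -116.970° → +102.945°, shortest Δλ = -140.085° (west) — crosses 180°.
Total crossings: 1.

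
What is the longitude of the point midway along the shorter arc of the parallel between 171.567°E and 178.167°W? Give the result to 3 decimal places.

176.700°E

Signed shortest Δλ from +171.567° to -178.167° is +10.266°.
Midpoint longitude = +171.567° + (+10.266°)/2 = +171.567° + 5.133° = +176.700°.
(The naïve average (+171.567 + -178.167)/2 = -3.3° is on the wrong side of the globe.)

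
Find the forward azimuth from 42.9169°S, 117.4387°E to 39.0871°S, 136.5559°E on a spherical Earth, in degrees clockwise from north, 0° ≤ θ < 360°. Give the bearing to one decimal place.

81.6°

Δλ = 136.5559 − 117.4387 = 19.1172°.
θ = atan2( sin Δλ · cos φ₂ , cos φ₁ · sin φ₂ − sin φ₁ · cos φ₂ · cos Δλ )
  = atan2(0.25420, 0.03764) = 81.576° → normalised to [0°, 360°): 81.576°.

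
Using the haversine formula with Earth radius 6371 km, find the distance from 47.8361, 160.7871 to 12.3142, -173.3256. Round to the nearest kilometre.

4623 km

Δλ = -173.3256 − 160.7871 = -334.1127°; wrapped into (−180°, 180°]: 25.8873°.
Δφ = 12.3142 − 47.8361 = -35.5219°.
a = sin²(Δφ/2) + cos φ₁ · cos φ₂ · sin²(Δλ/2) = 0.125957.
c = 2·atan2(√a, √(1−a)) = 0.72562 rad → d = 6371·c ≈ 4622.95 km.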